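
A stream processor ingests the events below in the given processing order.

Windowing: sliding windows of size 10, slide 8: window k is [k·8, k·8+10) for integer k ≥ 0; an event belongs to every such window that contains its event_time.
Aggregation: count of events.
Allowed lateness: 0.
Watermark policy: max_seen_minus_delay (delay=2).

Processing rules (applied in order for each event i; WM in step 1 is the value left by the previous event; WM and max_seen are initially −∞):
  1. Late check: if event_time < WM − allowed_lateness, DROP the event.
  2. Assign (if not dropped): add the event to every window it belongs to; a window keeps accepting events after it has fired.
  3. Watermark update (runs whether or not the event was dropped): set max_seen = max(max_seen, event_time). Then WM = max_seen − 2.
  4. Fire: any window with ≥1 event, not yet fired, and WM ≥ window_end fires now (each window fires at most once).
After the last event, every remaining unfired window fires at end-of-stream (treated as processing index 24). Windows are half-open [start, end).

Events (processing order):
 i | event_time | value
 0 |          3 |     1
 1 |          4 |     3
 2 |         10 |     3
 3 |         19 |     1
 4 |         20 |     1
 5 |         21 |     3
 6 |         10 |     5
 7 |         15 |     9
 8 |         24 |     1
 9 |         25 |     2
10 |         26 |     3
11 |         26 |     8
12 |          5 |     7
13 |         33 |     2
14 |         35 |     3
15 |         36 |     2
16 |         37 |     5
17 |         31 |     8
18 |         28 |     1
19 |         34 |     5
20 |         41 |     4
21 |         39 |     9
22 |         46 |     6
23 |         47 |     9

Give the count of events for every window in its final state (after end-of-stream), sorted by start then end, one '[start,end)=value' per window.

[0,10)=2 [8,18)=1 [16,26)=5 [24,34)=5 [32,42)=6 [40,50)=3

i=0 t=3 v=1: → [0,10); WM=1
i=1 t=4 v=3: → [0,10); WM=2
i=2 t=10 v=3: → [8,18); WM=8
i=3 t=19 v=1: → [16,26); WM=17; [0,10) fires=2
i=4 t=20 v=1: → [16,26); WM=18; [8,18) fires=1
i=5 t=21 v=3: → [16,26); WM=19
i=6 t=10 v=5: DROP (t<19-0); WM=19
i=7 t=15 v=9: DROP (t<19-0); WM=19
i=8 t=24 v=1: → [24,34),[16,26); WM=22
i=9 t=25 v=2: → [24,34),[16,26); WM=23
i=10 t=26 v=3: → [24,34); WM=24
i=11 t=26 v=8: → [24,34); WM=24
i=12 t=5 v=7: DROP (t<24-0); WM=24
i=13 t=33 v=2: → [32,42),[24,34); WM=31; [16,26) fires=5
i=14 t=35 v=3: → [32,42); WM=33
i=15 t=36 v=2: → [32,42); WM=34; [24,34) fires=5
i=16 t=37 v=5: → [32,42); WM=35
i=17 t=31 v=8: DROP (t<35-0); WM=35
i=18 t=28 v=1: DROP (t<35-0); WM=35
i=19 t=34 v=5: DROP (t<35-0); WM=35
i=20 t=41 v=4: → [40,50),[32,42); WM=39
i=21 t=39 v=9: → [32,42); WM=39
i=22 t=46 v=6: → [40,50); WM=44; [32,42) fires=6
i=23 t=47 v=9: → [40,50); WM=45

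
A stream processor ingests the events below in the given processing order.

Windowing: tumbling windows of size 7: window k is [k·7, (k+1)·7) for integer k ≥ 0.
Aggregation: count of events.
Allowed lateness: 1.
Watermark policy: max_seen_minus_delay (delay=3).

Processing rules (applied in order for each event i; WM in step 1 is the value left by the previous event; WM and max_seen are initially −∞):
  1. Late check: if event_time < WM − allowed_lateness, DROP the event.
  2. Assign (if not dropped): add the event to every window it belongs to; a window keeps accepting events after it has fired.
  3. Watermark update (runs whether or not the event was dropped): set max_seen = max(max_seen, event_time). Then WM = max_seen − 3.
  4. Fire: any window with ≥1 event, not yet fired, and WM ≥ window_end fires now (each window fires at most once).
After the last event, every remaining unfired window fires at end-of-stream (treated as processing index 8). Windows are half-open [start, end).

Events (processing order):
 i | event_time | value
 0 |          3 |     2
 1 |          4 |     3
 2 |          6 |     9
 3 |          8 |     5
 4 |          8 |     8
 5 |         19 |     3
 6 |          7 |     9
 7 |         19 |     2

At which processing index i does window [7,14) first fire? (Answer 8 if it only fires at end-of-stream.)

i=0 t=3 v=2: → [0,7); WM=0
i=1 t=4 v=3: → [0,7); WM=1
i=2 t=6 v=9: → [0,7); WM=3
i=3 t=8 v=5: → [7,14); WM=5
i=4 t=8 v=8: → [7,14); WM=5
i=5 t=19 v=3: → [14,21); WM=16; [0,7) fires=3 [7,14) fires=2
i=6 t=7 v=9: DROP (t<16-1); WM=16
i=7 t=19 v=2: → [14,21); WM=16

5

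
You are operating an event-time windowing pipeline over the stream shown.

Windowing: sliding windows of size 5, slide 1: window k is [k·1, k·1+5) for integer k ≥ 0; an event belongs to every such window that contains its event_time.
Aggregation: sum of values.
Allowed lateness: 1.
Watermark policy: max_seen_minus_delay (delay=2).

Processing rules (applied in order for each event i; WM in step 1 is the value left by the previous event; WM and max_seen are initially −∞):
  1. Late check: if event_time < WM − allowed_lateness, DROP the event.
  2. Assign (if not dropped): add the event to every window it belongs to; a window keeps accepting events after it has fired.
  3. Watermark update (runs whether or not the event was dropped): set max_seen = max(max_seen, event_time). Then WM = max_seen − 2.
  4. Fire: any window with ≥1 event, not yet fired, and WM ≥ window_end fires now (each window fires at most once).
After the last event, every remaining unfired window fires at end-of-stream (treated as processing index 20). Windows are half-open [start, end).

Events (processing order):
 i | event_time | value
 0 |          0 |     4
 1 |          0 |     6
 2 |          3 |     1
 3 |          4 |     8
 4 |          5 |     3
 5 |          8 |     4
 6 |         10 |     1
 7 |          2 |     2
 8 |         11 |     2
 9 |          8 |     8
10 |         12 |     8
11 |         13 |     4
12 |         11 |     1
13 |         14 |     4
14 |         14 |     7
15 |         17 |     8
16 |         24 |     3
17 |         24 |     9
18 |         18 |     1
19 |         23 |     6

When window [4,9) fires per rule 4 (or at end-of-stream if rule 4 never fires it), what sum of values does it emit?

i=0 t=0 v=4: → [0,5); WM=-2
i=1 t=0 v=6: → [0,5); WM=-2
i=2 t=3 v=1: → [3,8),[2,7),[1,6),[0,5); WM=1
i=3 t=4 v=8: → [4,9),[3,8),[2,7),[1,6),[0,5); WM=2
i=4 t=5 v=3: → [5,10),[4,9),[3,8),[2,7),[1,6); WM=3
i=5 t=8 v=4: → [8,13),[7,12),[6,11),[5,10),[4,9); WM=6; [0,5) fires=19 [1,6) fires=12
i=6 t=10 v=1: → [10,15),[9,14),[8,13),[7,12),[6,11); WM=8; [2,7) fires=12 [3,8) fires=12
i=7 t=2 v=2: DROP (t<8-1); WM=8
i=8 t=11 v=2: → [11,16),[10,15),[9,14),[8,13),[7,12); WM=9; [4,9) fires=15
i=9 t=8 v=8: → [8,13),[7,12),[6,11),[5,10),[4,9); WM=9
i=10 t=12 v=8: → [12,17),[11,16),[10,15),[9,14),[8,13); WM=10; [5,10) fires=15
i=11 t=13 v=4: → [13,18),[12,17),[11,16),[10,15),[9,14); WM=11; [6,11) fires=13
i=12 t=11 v=1: → [11,16),[10,15),[9,14),[8,13),[7,12); WM=11
i=13 t=14 v=4: → [14,19),[13,18),[12,17),[11,16),[10,15); WM=12; [7,12) fires=16
i=14 t=14 v=7: → [14,19),[13,18),[12,17),[11,16),[10,15); WM=12
i=15 t=17 v=8: → [17,22),[16,21),[15,20),[14,19),[13,18); WM=15; [8,13) fires=24 [9,14) fires=16 [10,15) fires=27
i=16 t=24 v=3: → [24,29),[23,28),[22,27),[21,26),[20,25); WM=22; [11,16) fires=26 [12,17) fires=23 [13,18) fires=23 [14,19) fires=19 [15,20) fires=8 [16,21) fires=8 [17,22) fires=8
i=17 t=24 v=9: → [24,29),[23,28),[22,27),[21,26),[20,25); WM=22
i=18 t=18 v=1: DROP (t<22-1); WM=22
i=19 t=23 v=6: → [23,28),[22,27),[21,26),[20,25),[19,24); WM=22

15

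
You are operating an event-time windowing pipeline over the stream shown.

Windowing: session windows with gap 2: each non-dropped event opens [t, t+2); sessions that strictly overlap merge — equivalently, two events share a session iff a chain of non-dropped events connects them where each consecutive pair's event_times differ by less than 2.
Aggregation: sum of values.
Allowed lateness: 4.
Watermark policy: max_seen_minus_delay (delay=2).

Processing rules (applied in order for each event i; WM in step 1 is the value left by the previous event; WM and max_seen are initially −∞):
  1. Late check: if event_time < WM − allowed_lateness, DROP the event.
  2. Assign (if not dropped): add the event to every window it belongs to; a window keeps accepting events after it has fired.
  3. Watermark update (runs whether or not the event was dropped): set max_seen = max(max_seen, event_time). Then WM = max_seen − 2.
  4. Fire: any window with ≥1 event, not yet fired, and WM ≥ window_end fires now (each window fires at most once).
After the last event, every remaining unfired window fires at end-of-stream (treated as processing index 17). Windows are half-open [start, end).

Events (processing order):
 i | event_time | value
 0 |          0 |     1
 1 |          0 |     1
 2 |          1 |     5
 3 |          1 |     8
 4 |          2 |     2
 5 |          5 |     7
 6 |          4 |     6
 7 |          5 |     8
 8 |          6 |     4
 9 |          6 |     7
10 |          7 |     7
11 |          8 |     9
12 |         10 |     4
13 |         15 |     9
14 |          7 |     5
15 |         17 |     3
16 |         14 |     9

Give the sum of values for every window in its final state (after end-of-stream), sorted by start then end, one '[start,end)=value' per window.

[0,4)=17 [4,10)=48 [10,12)=4 [14,17)=18 [17,19)=3

i=0 t=0 v=1: → [0,2); WM=-2
i=1 t=0 v=1: → [0,2); WM=-2
i=2 t=1 v=5: → [0,3); WM=-1
i=3 t=1 v=8: → [0,3); WM=-1
i=4 t=2 v=2: → [0,4); WM=0
i=5 t=5 v=7: → [5,7); WM=3
i=6 t=4 v=6: → [4,7); WM=3
i=7 t=5 v=8: → [4,7); WM=3
i=8 t=6 v=4: → [4,8); WM=4
i=9 t=6 v=7: → [4,8); WM=4
i=10 t=7 v=7: → [4,9); WM=5
i=11 t=8 v=9: → [4,10); WM=6
i=12 t=10 v=4: → [10,12); WM=8
i=13 t=15 v=9: → [15,17); WM=13
i=14 t=7 v=5: DROP (t<13-4); WM=13
i=15 t=17 v=3: → [17,19); WM=15
i=16 t=14 v=9: → [14,17); WM=15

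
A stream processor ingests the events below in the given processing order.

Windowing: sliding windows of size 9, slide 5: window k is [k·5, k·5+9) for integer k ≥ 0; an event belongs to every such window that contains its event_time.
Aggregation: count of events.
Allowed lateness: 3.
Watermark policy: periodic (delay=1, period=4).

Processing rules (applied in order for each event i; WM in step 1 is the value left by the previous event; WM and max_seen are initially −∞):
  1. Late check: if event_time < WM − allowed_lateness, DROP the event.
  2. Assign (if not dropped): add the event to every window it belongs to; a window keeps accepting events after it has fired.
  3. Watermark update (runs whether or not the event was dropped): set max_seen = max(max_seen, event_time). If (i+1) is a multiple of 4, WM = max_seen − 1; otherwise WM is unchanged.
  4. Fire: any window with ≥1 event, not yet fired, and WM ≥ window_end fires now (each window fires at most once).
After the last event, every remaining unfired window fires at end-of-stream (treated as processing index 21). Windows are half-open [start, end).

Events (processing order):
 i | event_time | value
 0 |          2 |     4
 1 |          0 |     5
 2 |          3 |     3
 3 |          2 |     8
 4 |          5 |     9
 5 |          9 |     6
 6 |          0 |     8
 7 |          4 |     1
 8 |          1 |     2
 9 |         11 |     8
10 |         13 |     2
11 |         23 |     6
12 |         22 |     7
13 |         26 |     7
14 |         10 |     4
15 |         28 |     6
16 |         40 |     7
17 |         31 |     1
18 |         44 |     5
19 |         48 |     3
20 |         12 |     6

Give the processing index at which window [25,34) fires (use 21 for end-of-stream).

i=0 t=2 v=4: → [0,9); WM=−∞
i=1 t=0 v=5: → [0,9); WM=−∞
i=2 t=3 v=3: → [0,9); WM=−∞
i=3 t=2 v=8: → [0,9); WM=2
i=4 t=5 v=9: → [5,14),[0,9); WM=2
i=5 t=9 v=6: → [5,14); WM=2
i=6 t=0 v=8: → [0,9); WM=2
i=7 t=4 v=1: → [0,9); WM=8
i=8 t=1 v=2: DROP (t<8-3); WM=8
i=9 t=11 v=8: → [10,19),[5,14); WM=8
i=10 t=13 v=2: → [10,19),[5,14); WM=8
i=11 t=23 v=6: → [20,29),[15,24); WM=22; [0,9) fires=7 [5,14) fires=4 [10,19) fires=2
i=12 t=22 v=7: → [20,29),[15,24); WM=22
i=13 t=26 v=7: → [25,34),[20,29); WM=22
i=14 t=10 v=4: DROP (t<22-3); WM=22
i=15 t=28 v=6: → [25,34),[20,29); WM=27; [15,24) fires=2
i=16 t=40 v=7: → [40,49),[35,44); WM=27
i=17 t=31 v=1: → [30,39),[25,34); WM=27
i=18 t=44 v=5: → [40,49); WM=27
i=19 t=48 v=3: → [45,54),[40,49); WM=47; [20,29) fires=4 [25,34) fires=3 [30,39) fires=1 [35,44) fires=1
i=20 t=12 v=6: DROP (t<47-3); WM=47

19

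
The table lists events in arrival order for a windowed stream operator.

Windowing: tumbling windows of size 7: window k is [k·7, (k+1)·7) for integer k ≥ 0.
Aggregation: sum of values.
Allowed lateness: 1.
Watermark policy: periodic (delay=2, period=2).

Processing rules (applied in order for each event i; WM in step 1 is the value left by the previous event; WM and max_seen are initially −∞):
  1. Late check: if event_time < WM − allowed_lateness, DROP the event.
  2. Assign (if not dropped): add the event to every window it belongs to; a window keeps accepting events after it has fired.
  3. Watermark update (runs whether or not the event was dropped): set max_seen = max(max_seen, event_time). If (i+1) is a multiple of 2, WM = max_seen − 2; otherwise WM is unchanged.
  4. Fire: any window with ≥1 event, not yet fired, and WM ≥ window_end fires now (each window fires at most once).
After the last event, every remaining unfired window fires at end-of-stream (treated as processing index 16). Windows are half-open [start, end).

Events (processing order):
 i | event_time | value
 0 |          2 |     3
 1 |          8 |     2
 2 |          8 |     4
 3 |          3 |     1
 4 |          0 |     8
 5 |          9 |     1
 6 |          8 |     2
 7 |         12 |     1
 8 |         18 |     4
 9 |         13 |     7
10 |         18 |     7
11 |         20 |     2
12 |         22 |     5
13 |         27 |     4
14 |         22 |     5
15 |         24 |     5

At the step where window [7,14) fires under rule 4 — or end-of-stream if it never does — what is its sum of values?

17

i=0 t=2 v=3: → [0,7); WM=−∞
i=1 t=8 v=2: → [7,14); WM=6
i=2 t=8 v=4: → [7,14); WM=6
i=3 t=3 v=1: DROP (t<6-1); WM=6
i=4 t=0 v=8: DROP (t<6-1); WM=6
i=5 t=9 v=1: → [7,14); WM=7; [0,7) fires=3
i=6 t=8 v=2: → [7,14); WM=7
i=7 t=12 v=1: → [7,14); WM=10
i=8 t=18 v=4: → [14,21); WM=10
i=9 t=13 v=7: → [7,14); WM=16; [7,14) fires=17
i=10 t=18 v=7: → [14,21); WM=16
i=11 t=20 v=2: → [14,21); WM=18
i=12 t=22 v=5: → [21,28); WM=18
i=13 t=27 v=4: → [21,28); WM=25; [14,21) fires=13
i=14 t=22 v=5: DROP (t<25-1); WM=25
i=15 t=24 v=5: → [21,28); WM=25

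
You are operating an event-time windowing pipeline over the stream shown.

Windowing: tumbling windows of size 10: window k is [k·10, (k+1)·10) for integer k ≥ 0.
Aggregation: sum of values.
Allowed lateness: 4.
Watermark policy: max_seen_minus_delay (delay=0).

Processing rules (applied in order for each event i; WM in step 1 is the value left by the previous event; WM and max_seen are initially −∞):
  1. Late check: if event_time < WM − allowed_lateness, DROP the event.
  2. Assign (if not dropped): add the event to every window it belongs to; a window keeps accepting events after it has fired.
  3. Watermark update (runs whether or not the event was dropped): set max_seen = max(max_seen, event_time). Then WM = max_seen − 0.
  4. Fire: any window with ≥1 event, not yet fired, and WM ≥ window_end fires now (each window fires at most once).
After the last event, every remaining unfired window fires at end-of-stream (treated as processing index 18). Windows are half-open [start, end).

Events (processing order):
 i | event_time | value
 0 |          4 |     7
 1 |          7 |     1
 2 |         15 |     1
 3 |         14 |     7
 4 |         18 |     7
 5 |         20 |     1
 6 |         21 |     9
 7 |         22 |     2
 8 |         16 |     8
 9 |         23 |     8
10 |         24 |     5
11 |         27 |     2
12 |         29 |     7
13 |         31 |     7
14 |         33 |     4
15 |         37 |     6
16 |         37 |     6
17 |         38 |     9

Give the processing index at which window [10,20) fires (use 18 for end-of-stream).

i=0 t=4 v=7: → [0,10); WM=4
i=1 t=7 v=1: → [0,10); WM=7
i=2 t=15 v=1: → [10,20); WM=15; [0,10) fires=8
i=3 t=14 v=7: → [10,20); WM=15
i=4 t=18 v=7: → [10,20); WM=18
i=5 t=20 v=1: → [20,30); WM=20; [10,20) fires=15
i=6 t=21 v=9: → [20,30); WM=21
i=7 t=22 v=2: → [20,30); WM=22
i=8 t=16 v=8: DROP (t<22-4); WM=22
i=9 t=23 v=8: → [20,30); WM=23
i=10 t=24 v=5: → [20,30); WM=24
i=11 t=27 v=2: → [20,30); WM=27
i=12 t=29 v=7: → [20,30); WM=29
i=13 t=31 v=7: → [30,40); WM=31; [20,30) fires=34
i=14 t=33 v=4: → [30,40); WM=33
i=15 t=37 v=6: → [30,40); WM=37
i=16 t=37 v=6: → [30,40); WM=37
i=17 t=38 v=9: → [30,40); WM=38

5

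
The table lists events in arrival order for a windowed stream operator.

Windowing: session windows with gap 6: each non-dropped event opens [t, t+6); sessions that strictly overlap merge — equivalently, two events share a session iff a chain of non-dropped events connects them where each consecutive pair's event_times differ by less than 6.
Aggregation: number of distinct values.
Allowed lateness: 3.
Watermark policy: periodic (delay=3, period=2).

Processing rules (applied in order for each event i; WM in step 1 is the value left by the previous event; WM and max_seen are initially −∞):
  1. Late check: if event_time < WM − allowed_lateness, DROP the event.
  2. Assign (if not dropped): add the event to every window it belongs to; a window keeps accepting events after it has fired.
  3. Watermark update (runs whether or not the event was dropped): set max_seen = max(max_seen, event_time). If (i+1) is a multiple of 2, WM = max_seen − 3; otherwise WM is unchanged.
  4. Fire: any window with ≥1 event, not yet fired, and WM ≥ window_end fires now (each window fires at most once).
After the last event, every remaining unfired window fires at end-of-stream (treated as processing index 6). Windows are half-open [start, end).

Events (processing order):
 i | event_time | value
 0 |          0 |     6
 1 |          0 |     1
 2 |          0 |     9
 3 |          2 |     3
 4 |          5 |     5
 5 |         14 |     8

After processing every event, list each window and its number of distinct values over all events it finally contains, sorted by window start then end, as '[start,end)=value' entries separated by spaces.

[0,11)=5 [14,20)=1

i=0 t=0 v=6: → [0,6); WM=−∞
i=1 t=0 v=1: → [0,6); WM=-3
i=2 t=0 v=9: → [0,6); WM=-3
i=3 t=2 v=3: → [0,8); WM=-1
i=4 t=5 v=5: → [0,11); WM=-1
i=5 t=14 v=8: → [14,20); WM=11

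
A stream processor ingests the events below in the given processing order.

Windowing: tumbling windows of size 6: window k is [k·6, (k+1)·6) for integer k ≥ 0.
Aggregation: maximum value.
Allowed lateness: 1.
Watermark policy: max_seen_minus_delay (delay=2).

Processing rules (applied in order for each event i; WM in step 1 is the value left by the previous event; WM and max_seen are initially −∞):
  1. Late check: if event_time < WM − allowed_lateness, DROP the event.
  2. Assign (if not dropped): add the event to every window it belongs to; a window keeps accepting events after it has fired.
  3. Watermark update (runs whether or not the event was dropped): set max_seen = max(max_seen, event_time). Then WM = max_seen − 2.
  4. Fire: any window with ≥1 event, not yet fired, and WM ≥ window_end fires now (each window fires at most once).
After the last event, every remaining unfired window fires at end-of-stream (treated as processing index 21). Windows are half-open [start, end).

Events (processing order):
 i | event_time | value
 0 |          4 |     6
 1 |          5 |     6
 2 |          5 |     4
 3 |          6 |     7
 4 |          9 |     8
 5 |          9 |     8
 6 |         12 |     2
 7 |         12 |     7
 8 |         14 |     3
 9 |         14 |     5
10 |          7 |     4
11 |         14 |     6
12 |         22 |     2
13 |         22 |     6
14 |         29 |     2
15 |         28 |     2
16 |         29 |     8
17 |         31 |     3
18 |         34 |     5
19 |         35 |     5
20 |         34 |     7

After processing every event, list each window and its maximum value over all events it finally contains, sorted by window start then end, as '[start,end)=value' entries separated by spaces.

[0,6)=6 [6,12)=8 [12,18)=7 [18,24)=6 [24,30)=8 [30,36)=7

i=0 t=4 v=6: → [0,6); WM=2
i=1 t=5 v=6: → [0,6); WM=3
i=2 t=5 v=4: → [0,6); WM=3
i=3 t=6 v=7: → [6,12); WM=4
i=4 t=9 v=8: → [6,12); WM=7; [0,6) fires=6
i=5 t=9 v=8: → [6,12); WM=7
i=6 t=12 v=2: → [12,18); WM=10
i=7 t=12 v=7: → [12,18); WM=10
i=8 t=14 v=3: → [12,18); WM=12; [6,12) fires=8
i=9 t=14 v=5: → [12,18); WM=12
i=10 t=7 v=4: DROP (t<12-1); WM=12
i=11 t=14 v=6: → [12,18); WM=12
i=12 t=22 v=2: → [18,24); WM=20; [12,18) fires=7
i=13 t=22 v=6: → [18,24); WM=20
i=14 t=29 v=2: → [24,30); WM=27; [18,24) fires=6
i=15 t=28 v=2: → [24,30); WM=27
i=16 t=29 v=8: → [24,30); WM=27
i=17 t=31 v=3: → [30,36); WM=29
i=18 t=34 v=5: → [30,36); WM=32; [24,30) fires=8
i=19 t=35 v=5: → [30,36); WM=33
i=20 t=34 v=7: → [30,36); WM=33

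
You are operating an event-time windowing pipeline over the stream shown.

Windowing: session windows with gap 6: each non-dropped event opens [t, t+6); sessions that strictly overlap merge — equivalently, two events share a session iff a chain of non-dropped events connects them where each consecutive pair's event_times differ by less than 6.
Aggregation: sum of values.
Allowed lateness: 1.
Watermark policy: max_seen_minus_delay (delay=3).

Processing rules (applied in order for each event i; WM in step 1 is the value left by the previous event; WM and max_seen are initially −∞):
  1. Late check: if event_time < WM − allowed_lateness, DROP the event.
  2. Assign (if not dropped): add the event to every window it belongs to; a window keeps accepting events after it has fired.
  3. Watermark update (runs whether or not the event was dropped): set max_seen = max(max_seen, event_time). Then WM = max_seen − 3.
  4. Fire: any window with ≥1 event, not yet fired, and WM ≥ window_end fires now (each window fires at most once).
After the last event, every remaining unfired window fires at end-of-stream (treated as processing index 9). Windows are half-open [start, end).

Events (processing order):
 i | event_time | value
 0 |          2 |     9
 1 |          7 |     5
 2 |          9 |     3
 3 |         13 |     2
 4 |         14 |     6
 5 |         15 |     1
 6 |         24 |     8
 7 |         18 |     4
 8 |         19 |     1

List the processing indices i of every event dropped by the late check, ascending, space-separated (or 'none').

7 8

i=0 t=2 v=9: → [2,8); WM=-1
i=1 t=7 v=5: → [2,13); WM=4
i=2 t=9 v=3: → [2,15); WM=6
i=3 t=13 v=2: → [2,19); WM=10
i=4 t=14 v=6: → [2,20); WM=11
i=5 t=15 v=1: → [2,21); WM=12
i=6 t=24 v=8: → [24,30); WM=21
i=7 t=18 v=4: DROP (t<21-1); WM=21
i=8 t=19 v=1: DROP (t<21-1); WM=21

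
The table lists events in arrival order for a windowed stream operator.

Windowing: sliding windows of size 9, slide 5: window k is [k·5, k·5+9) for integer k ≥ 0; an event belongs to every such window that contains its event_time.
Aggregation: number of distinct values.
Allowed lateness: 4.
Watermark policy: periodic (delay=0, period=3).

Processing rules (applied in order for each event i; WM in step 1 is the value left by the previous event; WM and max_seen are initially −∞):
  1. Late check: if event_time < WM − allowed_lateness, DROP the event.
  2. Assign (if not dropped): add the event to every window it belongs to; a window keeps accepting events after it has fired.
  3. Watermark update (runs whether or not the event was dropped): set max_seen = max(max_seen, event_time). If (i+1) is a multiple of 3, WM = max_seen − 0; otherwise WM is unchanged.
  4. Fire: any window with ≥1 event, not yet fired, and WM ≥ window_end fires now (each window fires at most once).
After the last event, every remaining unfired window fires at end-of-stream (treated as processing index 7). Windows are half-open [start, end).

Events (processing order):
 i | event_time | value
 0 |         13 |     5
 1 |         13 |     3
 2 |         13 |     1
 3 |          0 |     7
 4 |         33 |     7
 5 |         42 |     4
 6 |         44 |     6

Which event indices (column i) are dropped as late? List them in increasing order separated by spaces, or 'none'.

3

i=0 t=13 v=5: → [10,19),[5,14); WM=−∞
i=1 t=13 v=3: → [10,19),[5,14); WM=−∞
i=2 t=13 v=1: → [10,19),[5,14); WM=13
i=3 t=0 v=7: DROP (t<13-4); WM=13
i=4 t=33 v=7: → [30,39),[25,34); WM=13
i=5 t=42 v=4: → [40,49),[35,44); WM=42; [5,14) fires=3 [10,19) fires=3 [25,34) fires=1 [30,39) fires=1
i=6 t=44 v=6: → [40,49); WM=42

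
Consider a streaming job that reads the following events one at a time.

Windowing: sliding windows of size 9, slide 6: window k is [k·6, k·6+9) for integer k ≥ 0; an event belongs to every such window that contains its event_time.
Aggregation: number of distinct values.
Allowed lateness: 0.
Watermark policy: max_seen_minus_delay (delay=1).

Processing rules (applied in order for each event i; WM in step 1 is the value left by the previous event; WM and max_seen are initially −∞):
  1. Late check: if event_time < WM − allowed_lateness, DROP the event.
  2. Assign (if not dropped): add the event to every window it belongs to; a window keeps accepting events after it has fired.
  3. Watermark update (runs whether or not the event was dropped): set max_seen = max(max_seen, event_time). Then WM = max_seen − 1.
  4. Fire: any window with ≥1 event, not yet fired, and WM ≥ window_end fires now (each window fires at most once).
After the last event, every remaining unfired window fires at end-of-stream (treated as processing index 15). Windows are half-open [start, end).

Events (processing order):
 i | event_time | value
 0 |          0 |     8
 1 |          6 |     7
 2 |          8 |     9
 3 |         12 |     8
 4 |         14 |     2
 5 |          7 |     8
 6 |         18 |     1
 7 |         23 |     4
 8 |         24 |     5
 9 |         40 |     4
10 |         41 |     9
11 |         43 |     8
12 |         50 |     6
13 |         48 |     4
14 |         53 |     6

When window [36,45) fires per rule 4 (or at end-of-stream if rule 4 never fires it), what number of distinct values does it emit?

i=0 t=0 v=8: → [0,9); WM=-1
i=1 t=6 v=7: → [6,15),[0,9); WM=5
i=2 t=8 v=9: → [6,15),[0,9); WM=7
i=3 t=12 v=8: → [12,21),[6,15); WM=11; [0,9) fires=3
i=4 t=14 v=2: → [12,21),[6,15); WM=13
i=5 t=7 v=8: DROP (t<13-0); WM=13
i=6 t=18 v=1: → [18,27),[12,21); WM=17; [6,15) fires=4
i=7 t=23 v=4: → [18,27); WM=22; [12,21) fires=3
i=8 t=24 v=5: → [24,33),[18,27); WM=23
i=9 t=40 v=4: → [36,45); WM=39; [18,27) fires=3 [24,33) fires=1
i=10 t=41 v=9: → [36,45); WM=40
i=11 t=43 v=8: → [42,51),[36,45); WM=42
i=12 t=50 v=6: → [48,57),[42,51); WM=49; [36,45) fires=3
i=13 t=48 v=4: DROP (t<49-0); WM=49
i=14 t=53 v=6: → [48,57); WM=52; [42,51) fires=2

3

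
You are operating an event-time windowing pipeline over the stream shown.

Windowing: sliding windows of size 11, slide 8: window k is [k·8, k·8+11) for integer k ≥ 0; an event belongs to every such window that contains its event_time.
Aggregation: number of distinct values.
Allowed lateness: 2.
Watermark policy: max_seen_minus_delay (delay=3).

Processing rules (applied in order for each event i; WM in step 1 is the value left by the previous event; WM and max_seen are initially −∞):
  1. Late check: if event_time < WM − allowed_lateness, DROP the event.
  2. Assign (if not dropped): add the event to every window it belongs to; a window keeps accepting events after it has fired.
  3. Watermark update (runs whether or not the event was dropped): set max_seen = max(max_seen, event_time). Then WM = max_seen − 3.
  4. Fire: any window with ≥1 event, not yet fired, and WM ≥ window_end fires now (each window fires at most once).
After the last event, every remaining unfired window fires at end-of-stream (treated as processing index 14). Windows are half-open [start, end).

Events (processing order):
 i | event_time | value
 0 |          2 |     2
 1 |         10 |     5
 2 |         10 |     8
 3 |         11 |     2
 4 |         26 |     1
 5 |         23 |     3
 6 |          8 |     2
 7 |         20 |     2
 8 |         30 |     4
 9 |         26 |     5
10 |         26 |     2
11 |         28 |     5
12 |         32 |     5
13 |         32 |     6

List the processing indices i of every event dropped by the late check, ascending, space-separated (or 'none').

i=0 t=2 v=2: → [0,11); WM=-1
i=1 t=10 v=5: → [8,19),[0,11); WM=7
i=2 t=10 v=8: → [8,19),[0,11); WM=7
i=3 t=11 v=2: → [8,19); WM=8
i=4 t=26 v=1: → [24,35),[16,27); WM=23; [0,11) fires=3 [8,19) fires=3
i=5 t=23 v=3: → [16,27); WM=23
i=6 t=8 v=2: DROP (t<23-2); WM=23
i=7 t=20 v=2: DROP (t<23-2); WM=23
i=8 t=30 v=4: → [24,35); WM=27; [16,27) fires=2
i=9 t=26 v=5: → [24,35),[16,27); WM=27
i=10 t=26 v=2: → [24,35),[16,27); WM=27
i=11 t=28 v=5: → [24,35); WM=27
i=12 t=32 v=5: → [32,43),[24,35); WM=29
i=13 t=32 v=6: → [32,43),[24,35); WM=29

6 7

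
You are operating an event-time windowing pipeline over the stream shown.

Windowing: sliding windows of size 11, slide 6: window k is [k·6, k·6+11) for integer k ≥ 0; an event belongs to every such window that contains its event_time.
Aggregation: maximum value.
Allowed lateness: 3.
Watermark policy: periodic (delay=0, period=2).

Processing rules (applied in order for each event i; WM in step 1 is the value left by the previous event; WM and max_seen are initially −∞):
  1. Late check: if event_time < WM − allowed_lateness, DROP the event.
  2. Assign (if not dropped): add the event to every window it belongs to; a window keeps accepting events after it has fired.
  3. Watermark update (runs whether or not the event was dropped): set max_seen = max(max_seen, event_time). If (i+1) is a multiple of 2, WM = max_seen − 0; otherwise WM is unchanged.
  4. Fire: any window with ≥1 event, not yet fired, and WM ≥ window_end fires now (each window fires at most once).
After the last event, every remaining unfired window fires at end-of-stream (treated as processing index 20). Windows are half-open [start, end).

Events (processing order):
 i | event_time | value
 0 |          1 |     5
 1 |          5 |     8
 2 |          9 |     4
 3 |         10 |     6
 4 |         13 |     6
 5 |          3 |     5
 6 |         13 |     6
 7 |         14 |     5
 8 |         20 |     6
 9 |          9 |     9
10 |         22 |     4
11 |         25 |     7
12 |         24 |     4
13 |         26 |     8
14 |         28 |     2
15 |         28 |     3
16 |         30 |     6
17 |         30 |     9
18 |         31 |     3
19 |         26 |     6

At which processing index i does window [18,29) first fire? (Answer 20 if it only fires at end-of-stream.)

17

i=0 t=1 v=5: → [0,11); WM=−∞
i=1 t=5 v=8: → [0,11); WM=5
i=2 t=9 v=4: → [6,17),[0,11); WM=5
i=3 t=10 v=6: → [6,17),[0,11); WM=10
i=4 t=13 v=6: → [12,23),[6,17); WM=10
i=5 t=3 v=5: DROP (t<10-3); WM=13; [0,11) fires=8
i=6 t=13 v=6: → [12,23),[6,17); WM=13
i=7 t=14 v=5: → [12,23),[6,17); WM=14
i=8 t=20 v=6: → [18,29),[12,23); WM=14
i=9 t=9 v=9: DROP (t<14-3); WM=20; [6,17) fires=6
i=10 t=22 v=4: → [18,29),[12,23); WM=20
i=11 t=25 v=7: → [24,35),[18,29); WM=25; [12,23) fires=6
i=12 t=24 v=4: → [24,35),[18,29); WM=25
i=13 t=26 v=8: → [24,35),[18,29); WM=26
i=14 t=28 v=2: → [24,35),[18,29); WM=26
i=15 t=28 v=3: → [24,35),[18,29); WM=28
i=16 t=30 v=6: → [30,41),[24,35); WM=28
i=17 t=30 v=9: → [30,41),[24,35); WM=30; [18,29) fires=8
i=18 t=31 v=3: → [30,41),[24,35); WM=30
i=19 t=26 v=6: DROP (t<30-3); WM=31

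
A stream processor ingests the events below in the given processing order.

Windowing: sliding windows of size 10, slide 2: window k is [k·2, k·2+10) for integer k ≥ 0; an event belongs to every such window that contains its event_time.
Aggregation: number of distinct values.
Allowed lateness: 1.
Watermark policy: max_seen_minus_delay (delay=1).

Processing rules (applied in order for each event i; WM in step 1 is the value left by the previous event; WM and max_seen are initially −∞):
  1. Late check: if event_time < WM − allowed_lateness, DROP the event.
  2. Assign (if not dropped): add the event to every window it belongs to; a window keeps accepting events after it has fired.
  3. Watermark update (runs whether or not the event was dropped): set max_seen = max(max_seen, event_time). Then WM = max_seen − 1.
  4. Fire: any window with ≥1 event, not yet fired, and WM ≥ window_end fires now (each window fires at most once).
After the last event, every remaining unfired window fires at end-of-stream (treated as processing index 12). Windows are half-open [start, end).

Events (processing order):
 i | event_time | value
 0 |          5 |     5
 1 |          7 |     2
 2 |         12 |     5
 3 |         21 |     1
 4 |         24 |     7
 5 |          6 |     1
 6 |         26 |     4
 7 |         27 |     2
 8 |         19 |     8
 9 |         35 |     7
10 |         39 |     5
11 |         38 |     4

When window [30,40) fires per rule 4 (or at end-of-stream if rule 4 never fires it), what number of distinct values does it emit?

i=0 t=5 v=5: → [4,14),[2,12),[0,10); WM=4
i=1 t=7 v=2: → [6,16),[4,14),[2,12),[0,10); WM=6
i=2 t=12 v=5: → [12,22),[10,20),[8,18),[6,16),[4,14); WM=11; [0,10) fires=2
i=3 t=21 v=1: → [20,30),[18,28),[16,26),[14,24),[12,22); WM=20; [2,12) fires=2 [4,14) fires=2 [6,16) fires=2 [8,18) fires=1 [10,20) fires=1
i=4 t=24 v=7: → [24,34),[22,32),[20,30),[18,28),[16,26); WM=23; [12,22) fires=2
i=5 t=6 v=1: DROP (t<23-1); WM=23
i=6 t=26 v=4: → [26,36),[24,34),[22,32),[20,30),[18,28); WM=25; [14,24) fires=1
i=7 t=27 v=2: → [26,36),[24,34),[22,32),[20,30),[18,28); WM=26; [16,26) fires=2
i=8 t=19 v=8: DROP (t<26-1); WM=26
i=9 t=35 v=7: → [34,44),[32,42),[30,40),[28,38),[26,36); WM=34; [18,28) fires=4 [20,30) fires=4 [22,32) fires=3 [24,34) fires=3
i=10 t=39 v=5: → [38,48),[36,46),[34,44),[32,42),[30,40); WM=38; [26,36) fires=3 [28,38) fires=1
i=11 t=38 v=4: → [38,48),[36,46),[34,44),[32,42),[30,40); WM=38

3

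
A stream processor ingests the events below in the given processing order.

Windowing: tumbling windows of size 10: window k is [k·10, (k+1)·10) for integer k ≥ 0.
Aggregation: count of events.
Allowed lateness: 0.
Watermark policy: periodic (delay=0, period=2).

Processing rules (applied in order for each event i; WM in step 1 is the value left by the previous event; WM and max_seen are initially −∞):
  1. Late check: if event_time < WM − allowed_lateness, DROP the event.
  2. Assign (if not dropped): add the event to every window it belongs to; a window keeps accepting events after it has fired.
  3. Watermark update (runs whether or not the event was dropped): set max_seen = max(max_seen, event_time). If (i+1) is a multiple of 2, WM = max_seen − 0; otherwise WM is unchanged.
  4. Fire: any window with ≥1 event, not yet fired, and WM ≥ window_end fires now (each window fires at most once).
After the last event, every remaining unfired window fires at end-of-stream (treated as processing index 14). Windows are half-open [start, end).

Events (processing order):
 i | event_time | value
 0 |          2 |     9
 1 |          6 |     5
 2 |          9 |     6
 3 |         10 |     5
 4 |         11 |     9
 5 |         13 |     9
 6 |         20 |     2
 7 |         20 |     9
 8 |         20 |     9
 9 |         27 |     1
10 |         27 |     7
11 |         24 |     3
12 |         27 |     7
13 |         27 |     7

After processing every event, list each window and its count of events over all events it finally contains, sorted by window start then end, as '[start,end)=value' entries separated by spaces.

[0,10)=3 [10,20)=3 [20,30)=7

i=0 t=2 v=9: → [0,10); WM=−∞
i=1 t=6 v=5: → [0,10); WM=6
i=2 t=9 v=6: → [0,10); WM=6
i=3 t=10 v=5: → [10,20); WM=10; [0,10) fires=3
i=4 t=11 v=9: → [10,20); WM=10
i=5 t=13 v=9: → [10,20); WM=13
i=6 t=20 v=2: → [20,30); WM=13
i=7 t=20 v=9: → [20,30); WM=20; [10,20) fires=3
i=8 t=20 v=9: → [20,30); WM=20
i=9 t=27 v=1: → [20,30); WM=27
i=10 t=27 v=7: → [20,30); WM=27
i=11 t=24 v=3: DROP (t<27-0); WM=27
i=12 t=27 v=7: → [20,30); WM=27
i=13 t=27 v=7: → [20,30); WM=27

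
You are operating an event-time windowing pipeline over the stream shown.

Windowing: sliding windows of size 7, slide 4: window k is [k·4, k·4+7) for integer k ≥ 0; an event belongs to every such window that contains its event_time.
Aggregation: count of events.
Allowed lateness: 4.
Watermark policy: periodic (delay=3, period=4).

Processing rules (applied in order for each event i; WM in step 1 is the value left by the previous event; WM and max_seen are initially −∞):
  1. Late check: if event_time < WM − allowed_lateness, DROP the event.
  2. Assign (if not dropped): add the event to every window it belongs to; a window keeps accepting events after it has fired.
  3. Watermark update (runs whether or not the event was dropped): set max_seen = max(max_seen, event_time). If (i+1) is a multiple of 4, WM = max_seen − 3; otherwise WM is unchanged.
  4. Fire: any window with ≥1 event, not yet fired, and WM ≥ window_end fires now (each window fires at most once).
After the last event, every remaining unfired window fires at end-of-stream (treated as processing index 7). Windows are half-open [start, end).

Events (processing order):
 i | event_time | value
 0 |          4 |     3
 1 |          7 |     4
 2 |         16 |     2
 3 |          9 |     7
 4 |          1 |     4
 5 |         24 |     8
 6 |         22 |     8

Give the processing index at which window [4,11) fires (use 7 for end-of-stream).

3

i=0 t=4 v=3: → [4,11),[0,7); WM=−∞
i=1 t=7 v=4: → [4,11); WM=−∞
i=2 t=16 v=2: → [16,23),[12,19); WM=−∞
i=3 t=9 v=7: → [8,15),[4,11); WM=13; [0,7) fires=1 [4,11) fires=3
i=4 t=1 v=4: DROP (t<13-4); WM=13
i=5 t=24 v=8: → [24,31),[20,27); WM=13
i=6 t=22 v=8: → [20,27),[16,23); WM=13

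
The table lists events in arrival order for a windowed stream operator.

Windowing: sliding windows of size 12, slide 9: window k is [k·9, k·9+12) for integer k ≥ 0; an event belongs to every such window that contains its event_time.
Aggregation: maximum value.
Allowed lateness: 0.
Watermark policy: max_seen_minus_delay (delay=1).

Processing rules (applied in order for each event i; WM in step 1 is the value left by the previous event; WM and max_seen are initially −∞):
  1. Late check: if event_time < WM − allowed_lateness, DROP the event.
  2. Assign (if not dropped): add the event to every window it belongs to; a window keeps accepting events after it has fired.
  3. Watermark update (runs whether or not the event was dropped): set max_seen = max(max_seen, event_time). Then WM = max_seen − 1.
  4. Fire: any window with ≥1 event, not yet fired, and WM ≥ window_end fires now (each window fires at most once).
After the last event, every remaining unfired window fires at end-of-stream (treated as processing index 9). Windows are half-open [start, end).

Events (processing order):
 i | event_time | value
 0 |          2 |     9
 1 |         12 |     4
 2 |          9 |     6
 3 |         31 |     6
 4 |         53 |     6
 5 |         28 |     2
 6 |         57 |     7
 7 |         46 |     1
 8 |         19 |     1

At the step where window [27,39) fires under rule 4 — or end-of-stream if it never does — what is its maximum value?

i=0 t=2 v=9: → [0,12); WM=1
i=1 t=12 v=4: → [9,21); WM=11
i=2 t=9 v=6: DROP (t<11-0); WM=11
i=3 t=31 v=6: → [27,39); WM=30; [0,12) fires=9 [9,21) fires=4
i=4 t=53 v=6: → [45,57); WM=52; [27,39) fires=6
i=5 t=28 v=2: DROP (t<52-0); WM=52
i=6 t=57 v=7: → [54,66); WM=56
i=7 t=46 v=1: DROP (t<56-0); WM=56
i=8 t=19 v=1: DROP (t<56-0); WM=56

6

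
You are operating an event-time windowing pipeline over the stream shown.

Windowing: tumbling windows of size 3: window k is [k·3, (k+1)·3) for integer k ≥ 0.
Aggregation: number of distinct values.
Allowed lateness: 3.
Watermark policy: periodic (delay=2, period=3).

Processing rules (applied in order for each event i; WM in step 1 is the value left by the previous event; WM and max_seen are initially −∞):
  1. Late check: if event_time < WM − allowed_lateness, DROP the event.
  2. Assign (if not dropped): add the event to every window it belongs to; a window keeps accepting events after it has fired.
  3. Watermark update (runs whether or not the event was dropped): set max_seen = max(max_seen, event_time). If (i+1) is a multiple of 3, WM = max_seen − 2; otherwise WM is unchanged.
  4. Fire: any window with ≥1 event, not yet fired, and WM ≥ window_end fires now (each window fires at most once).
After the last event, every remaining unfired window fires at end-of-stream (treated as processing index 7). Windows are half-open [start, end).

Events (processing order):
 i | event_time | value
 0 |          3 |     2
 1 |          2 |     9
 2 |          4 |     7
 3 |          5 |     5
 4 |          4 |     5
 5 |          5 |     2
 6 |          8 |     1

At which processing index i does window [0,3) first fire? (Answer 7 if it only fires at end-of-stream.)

i=0 t=3 v=2: → [3,6); WM=−∞
i=1 t=2 v=9: → [0,3); WM=−∞
i=2 t=4 v=7: → [3,6); WM=2
i=3 t=5 v=5: → [3,6); WM=2
i=4 t=4 v=5: → [3,6); WM=2
i=5 t=5 v=2: → [3,6); WM=3; [0,3) fires=1
i=6 t=8 v=1: → [6,9); WM=3

5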